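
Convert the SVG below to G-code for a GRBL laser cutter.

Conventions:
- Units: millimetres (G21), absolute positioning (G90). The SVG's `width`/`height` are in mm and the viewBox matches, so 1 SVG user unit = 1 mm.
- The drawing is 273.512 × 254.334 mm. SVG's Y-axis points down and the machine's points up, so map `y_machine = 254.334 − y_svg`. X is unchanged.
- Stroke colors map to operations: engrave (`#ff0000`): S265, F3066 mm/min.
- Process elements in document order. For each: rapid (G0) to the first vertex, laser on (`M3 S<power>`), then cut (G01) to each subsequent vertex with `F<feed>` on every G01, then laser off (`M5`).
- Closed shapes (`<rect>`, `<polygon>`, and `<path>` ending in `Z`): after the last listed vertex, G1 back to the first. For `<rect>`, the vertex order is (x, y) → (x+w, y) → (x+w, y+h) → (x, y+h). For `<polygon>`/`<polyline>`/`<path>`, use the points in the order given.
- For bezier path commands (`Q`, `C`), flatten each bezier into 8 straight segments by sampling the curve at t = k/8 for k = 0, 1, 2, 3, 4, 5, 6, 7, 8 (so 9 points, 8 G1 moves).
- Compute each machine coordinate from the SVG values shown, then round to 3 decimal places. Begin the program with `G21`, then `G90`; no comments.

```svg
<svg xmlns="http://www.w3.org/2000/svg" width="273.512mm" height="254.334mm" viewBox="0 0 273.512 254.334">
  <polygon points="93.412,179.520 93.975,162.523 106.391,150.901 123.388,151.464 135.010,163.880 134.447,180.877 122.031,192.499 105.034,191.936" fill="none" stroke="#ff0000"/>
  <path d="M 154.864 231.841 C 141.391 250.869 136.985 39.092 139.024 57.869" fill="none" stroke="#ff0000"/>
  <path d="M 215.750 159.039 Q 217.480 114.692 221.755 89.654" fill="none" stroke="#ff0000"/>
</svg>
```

G21
G90
G0 X93.412 Y74.814
M3 S265
G01 X93.975 Y91.811 F3066
G01 X106.391 Y103.433 F3066
G01 X123.388 Y102.870 F3066
G01 X135.010 Y90.454 F3066
G01 X134.447 Y73.457 F3066
G01 X122.031 Y61.835 F3066
G01 X105.034 Y62.398 F3066
G01 X93.412 Y74.814 F3066
M5
G0 X154.864 Y22.493
M3 S265
G01 X150.232 Y25.275 F3066
G01 X146.418 Y44.289 F3066
G01 X143.394 Y74.128 F3066
G01 X141.127 Y109.385 F3066
G01 X139.587 Y144.654 F3066
G01 X138.744 Y174.528 F3066
G01 X138.567 Y193.600 F3066
G01 X139.024 Y196.465 F3066
M5
G0 X215.750 Y95.295
M3 S265
G01 X216.222 Y106.080 F3066
G01 X216.774 Y116.262 F3066
G01 X217.405 Y125.840 F3066
G01 X218.116 Y134.815 F3066
G01 X218.907 Y143.186 F3066
G01 X219.777 Y150.954 F3066
G01 X220.726 Y158.119 F3066
G01 X221.755 Y164.680 F3066
M5

Since the viewBox matches the mm dimensions, user units are millimetres directly. The only transform is the Y-flip y_m = 254.334 − y_svg.

Shape 1 is a regular polygon drawn with `<polygon>`. Its stroke #ff0000 means engrave at S265, F3066. After flipping Y the toolpath is (93.412,74.814) → (93.975,91.811) → (106.391,103.433) → (123.388,102.870) → (135.010,90.454) → (134.447,73.457) → (122.031,61.835) → (105.034,62.398) → (93.412,74.814), returning to the start.

Shape 2 is a cubic bezier drawn with `<path>`. Its stroke #ff0000 means engrave at S265, F3066. After flipping Y the toolpath is (154.864,22.493) → (150.232,25.275) → (146.418,44.289) → (143.394,74.128) → (141.127,109.385) → (139.587,144.654) → (138.744,174.528) → (138.567,193.600) → (139.024,196.465).

Shape 3 is a quadratic bezier drawn with `<path>`. Its stroke #ff0000 means engrave at S265, F3066. After flipping Y the toolpath is (215.750,95.295) → (216.222,106.080) → (216.774,116.262) → (217.405,125.840) → (218.116,134.815) → (218.907,143.186) → (219.777,150.954) → (220.726,158.119) → (221.755,164.680).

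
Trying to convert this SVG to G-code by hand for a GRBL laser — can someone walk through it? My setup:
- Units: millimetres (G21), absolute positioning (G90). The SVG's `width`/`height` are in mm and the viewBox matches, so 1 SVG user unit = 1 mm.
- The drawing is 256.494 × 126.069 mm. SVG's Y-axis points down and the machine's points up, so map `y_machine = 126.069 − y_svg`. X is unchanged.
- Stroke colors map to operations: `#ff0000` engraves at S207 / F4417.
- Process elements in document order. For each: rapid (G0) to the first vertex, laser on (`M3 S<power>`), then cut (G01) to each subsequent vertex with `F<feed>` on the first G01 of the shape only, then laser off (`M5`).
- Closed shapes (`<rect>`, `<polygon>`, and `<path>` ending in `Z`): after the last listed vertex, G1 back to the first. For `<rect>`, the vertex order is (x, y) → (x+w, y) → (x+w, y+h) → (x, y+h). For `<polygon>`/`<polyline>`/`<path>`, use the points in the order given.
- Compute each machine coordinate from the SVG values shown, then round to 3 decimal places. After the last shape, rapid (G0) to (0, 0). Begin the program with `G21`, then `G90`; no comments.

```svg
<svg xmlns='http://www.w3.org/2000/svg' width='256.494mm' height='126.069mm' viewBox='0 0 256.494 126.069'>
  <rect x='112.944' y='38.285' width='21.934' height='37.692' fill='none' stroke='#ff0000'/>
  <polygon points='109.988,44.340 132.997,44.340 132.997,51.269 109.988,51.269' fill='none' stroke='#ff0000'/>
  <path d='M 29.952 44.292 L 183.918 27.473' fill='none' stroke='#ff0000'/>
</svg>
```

1 u = 1 mm; y_m = 126.069 − y.

[1] `<rect>` rectangle, #ff0000→engrave S207 F4417: (112.944,87.784) → (134.878,87.784) → (134.878,50.092) → (112.944,50.092) → (112.944,87.784) (closed)

[2] `<polygon>` rectangle, #ff0000→engrave S207 F4417: (109.988,81.729) → (132.997,81.729) → (132.997,74.800) → (109.988,74.800) → (109.988,81.729) (closed)

[3] `<path>` line segment, #ff0000→engrave S207 F4417: (29.952,81.777) → (183.918,98.596)

G21
G90
G0 X112.944 Y87.784
M3 S207
G01 X134.878 Y87.784 F4417
G01 X134.878 Y50.092
G01 X112.944 Y50.092
G01 X112.944 Y87.784
M5
G0 X109.988 Y81.729
M3 S207
G01 X132.997 Y81.729 F4417
G01 X132.997 Y74.800
G01 X109.988 Y74.800
G01 X109.988 Y81.729
M5
G0 X29.952 Y81.777
M3 S207
G01 X183.918 Y98.596 F4417
M5
G0 X0.000 Y0.000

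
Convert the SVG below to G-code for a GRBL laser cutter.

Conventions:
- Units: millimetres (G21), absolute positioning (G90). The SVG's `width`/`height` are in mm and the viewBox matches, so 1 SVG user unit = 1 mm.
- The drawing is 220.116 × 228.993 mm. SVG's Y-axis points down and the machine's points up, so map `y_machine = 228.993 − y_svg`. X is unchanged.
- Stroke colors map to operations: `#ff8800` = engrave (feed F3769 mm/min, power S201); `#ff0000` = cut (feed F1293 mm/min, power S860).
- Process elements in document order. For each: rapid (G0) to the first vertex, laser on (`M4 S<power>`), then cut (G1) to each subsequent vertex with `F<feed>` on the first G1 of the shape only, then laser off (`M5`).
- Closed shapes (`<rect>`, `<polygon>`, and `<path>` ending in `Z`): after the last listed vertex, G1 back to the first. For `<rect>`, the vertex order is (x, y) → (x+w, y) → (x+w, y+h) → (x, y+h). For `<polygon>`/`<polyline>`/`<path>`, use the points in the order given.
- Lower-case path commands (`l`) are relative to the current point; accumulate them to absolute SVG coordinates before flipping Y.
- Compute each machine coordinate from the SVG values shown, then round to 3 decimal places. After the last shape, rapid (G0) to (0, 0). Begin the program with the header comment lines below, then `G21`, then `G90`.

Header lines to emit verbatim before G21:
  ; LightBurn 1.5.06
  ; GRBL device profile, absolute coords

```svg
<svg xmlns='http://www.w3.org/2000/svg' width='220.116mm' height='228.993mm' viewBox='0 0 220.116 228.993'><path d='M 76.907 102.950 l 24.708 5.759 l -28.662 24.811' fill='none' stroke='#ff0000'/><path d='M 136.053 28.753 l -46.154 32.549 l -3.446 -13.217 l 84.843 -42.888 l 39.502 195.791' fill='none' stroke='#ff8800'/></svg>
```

Since the viewBox matches the mm dimensions, user units are millimetres directly. The only transform is the Y-flip y_m = 228.993 − y_svg.

Shape 1 is a open polyline drawn with `<path>`. Its stroke #ff0000 means cut at S860, F1293. After flipping Y the toolpath is (76.907,126.043) → (101.615,120.284) → (72.953,95.473).

Shape 2 is a open polyline drawn with `<path>`. Its stroke #ff8800 means engrave at S201, F3769. After flipping Y the toolpath is (136.053,200.240) → (89.899,167.691) → (86.453,180.908) → (171.296,223.796) → (210.798,28.005).

; LightBurn 1.5.06
; GRBL device profile, absolute coords
G21
G90
G0 X76.907 Y126.043
M4 S860
G1 X101.615 Y120.284 F1293
G1 X72.953 Y95.473
M5
G0 X136.053 Y200.240
M4 S201
G1 X89.899 Y167.691 F3769
G1 X86.453 Y180.908
G1 X171.296 Y223.796
G1 X210.798 Y28.005
M5
G0 X0.000 Y0.000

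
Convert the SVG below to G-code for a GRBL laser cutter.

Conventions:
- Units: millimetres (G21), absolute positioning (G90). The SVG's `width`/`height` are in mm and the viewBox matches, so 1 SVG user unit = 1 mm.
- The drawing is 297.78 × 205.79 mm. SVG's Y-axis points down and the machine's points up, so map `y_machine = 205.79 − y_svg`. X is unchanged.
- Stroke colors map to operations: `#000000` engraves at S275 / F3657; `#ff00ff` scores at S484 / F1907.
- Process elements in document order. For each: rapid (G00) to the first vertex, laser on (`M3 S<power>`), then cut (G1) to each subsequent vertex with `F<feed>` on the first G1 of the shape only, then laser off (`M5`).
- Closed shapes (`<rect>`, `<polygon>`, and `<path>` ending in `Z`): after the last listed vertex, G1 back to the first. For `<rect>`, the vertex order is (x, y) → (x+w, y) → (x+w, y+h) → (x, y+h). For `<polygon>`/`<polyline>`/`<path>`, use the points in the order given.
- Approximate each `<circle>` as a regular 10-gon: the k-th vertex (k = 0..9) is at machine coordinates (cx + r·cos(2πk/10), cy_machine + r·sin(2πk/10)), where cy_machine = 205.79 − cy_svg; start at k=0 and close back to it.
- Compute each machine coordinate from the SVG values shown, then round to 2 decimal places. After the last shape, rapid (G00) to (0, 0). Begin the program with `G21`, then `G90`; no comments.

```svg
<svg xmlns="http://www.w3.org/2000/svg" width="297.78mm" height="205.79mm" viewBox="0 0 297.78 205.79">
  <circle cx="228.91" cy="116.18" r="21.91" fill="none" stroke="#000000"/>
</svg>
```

G21
G90
G00 X250.82 Y89.61
M3 S275
G1 X246.64 Y102.49 F3657
G1 X235.68 Y110.45
G1 X222.14 Y110.45
G1 X211.18 Y102.49
G1 X207.00 Y89.61
G1 X211.18 Y76.73
G1 X222.14 Y68.77
G1 X235.68 Y68.77
G1 X246.64 Y76.73
G1 X250.82 Y89.61
M5
G00 X0.00 Y0.00

Since the viewBox matches the mm dimensions, user units are millimetres directly. The only transform is the Y-flip y_m = 205.79 − y_svg.

Shape 1 is a circle drawn with `<circle>`. Its stroke #000000 means engrave at S275, F3657. After flipping Y the toolpath is (250.82,89.61) → (246.64,102.49) → (235.68,110.45) → (222.14,110.45) → (211.18,102.49) → (207.00,89.61) → (211.18,76.73) → (222.14,68.77) → (235.68,68.77) → (246.64,76.73) → (250.82,89.61), returning to the start.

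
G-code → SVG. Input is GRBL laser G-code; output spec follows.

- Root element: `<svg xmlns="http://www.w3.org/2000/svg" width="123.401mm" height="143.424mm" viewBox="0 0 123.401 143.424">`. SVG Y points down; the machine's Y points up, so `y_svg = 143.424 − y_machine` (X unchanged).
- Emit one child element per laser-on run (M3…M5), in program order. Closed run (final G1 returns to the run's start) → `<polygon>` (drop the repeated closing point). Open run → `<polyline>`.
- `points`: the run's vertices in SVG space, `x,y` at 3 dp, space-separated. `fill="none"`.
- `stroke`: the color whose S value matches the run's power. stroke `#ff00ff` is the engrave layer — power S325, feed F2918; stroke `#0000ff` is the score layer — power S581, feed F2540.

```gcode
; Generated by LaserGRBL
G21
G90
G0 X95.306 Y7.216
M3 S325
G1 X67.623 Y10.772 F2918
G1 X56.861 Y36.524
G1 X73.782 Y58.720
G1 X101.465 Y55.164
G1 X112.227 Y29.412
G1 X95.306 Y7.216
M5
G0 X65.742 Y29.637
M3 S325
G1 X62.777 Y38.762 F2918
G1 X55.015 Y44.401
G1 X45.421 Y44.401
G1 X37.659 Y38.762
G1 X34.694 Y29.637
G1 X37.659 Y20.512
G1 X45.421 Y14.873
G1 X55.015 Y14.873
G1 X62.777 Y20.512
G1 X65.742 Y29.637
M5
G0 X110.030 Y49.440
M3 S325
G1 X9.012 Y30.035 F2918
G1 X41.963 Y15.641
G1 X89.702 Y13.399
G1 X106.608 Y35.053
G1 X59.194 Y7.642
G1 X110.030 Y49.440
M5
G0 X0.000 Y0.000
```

Each laser-on run becomes one SVG element. Flip Y back into SVG space with y_svg = 143.424 − y_machine. Every run uses S325, so all elements get stroke `#ff00ff` (engrave).

Run 1: The run returns to its start, so emit a `<polygon>` with points (Y-flipped): 95.306,136.208 67.623,132.652 56.861,106.900 73.782,84.704 101.465,88.260 112.227,114.012.

Run 2: The run returns to its start, so emit a `<polygon>` with points (Y-flipped): 65.742,113.787 62.777,104.662 55.015,99.023 45.421,99.023 37.659,104.662 34.694,113.787 37.659,122.912 45.421,128.551 55.015,128.551 62.777,122.912.

Run 3: The run returns to its start, so emit a `<polygon>` with points (Y-flipped): 110.030,93.984 9.012,113.389 41.963,127.783 89.702,130.025 106.608,108.371 59.194,135.782.

<svg xmlns="http://www.w3.org/2000/svg" width="123.401mm" height="143.424mm" viewBox="0 0 123.401 143.424">
  <polygon points="95.306,136.208 67.623,132.652 56.861,106.900 73.782,84.704 101.465,88.260 112.227,114.012" fill="none" stroke="#ff00ff"/>
  <polygon points="65.742,113.787 62.777,104.662 55.015,99.023 45.421,99.023 37.659,104.662 34.694,113.787 37.659,122.912 45.421,128.551 55.015,128.551 62.777,122.912" fill="none" stroke="#ff00ff"/>
  <polygon points="110.030,93.984 9.012,113.389 41.963,127.783 89.702,130.025 106.608,108.371 59.194,135.782" fill="none" stroke="#ff00ff"/>
</svg>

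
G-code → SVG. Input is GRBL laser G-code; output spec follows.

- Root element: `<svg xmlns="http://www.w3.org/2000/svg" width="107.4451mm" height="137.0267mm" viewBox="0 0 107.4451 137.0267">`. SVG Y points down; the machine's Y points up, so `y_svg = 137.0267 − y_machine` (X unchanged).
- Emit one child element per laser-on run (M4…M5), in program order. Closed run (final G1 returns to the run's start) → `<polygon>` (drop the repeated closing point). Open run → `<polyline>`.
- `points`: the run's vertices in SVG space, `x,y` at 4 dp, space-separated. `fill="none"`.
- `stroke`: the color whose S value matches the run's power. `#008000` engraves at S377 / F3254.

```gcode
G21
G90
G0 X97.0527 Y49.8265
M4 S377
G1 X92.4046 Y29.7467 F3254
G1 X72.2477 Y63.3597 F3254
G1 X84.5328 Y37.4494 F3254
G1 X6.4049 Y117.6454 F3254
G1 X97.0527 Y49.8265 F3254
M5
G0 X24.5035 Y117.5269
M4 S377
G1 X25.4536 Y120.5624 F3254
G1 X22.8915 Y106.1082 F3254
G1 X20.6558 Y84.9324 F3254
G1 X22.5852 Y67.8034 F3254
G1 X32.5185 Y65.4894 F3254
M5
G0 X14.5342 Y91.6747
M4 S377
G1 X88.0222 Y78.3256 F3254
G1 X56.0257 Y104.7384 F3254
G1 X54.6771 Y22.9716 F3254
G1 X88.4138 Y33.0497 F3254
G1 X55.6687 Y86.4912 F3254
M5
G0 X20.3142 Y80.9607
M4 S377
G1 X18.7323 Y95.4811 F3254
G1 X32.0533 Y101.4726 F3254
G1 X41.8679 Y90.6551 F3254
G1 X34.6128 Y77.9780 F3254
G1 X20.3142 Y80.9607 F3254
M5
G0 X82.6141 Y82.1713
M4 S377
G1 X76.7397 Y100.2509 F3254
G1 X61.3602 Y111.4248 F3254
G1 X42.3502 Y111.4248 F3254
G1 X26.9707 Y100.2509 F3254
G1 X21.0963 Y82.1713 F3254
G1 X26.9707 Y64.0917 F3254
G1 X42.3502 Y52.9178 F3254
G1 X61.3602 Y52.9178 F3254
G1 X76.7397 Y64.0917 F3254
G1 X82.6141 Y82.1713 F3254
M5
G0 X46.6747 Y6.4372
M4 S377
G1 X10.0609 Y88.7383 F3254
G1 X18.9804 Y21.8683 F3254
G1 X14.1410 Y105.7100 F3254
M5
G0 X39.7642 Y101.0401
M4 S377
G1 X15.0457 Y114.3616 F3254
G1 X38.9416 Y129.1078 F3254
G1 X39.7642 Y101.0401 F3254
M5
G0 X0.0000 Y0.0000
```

Machine Y-up, SVG Y-down with viewBox height 137.0267, so y_svg = 137.0267 − y_machine; X carries over. Every run uses S377, so all elements get stroke `#008000` (engrave).

Run 1: The run returns to its start, so emit a `<polygon>` with points (Y-flipped): 97.0527,87.2002 92.4046,107.2800 72.2477,73.6670 84.5328,99.5773 6.4049,19.3813.

Run 2: The run is open, so emit a `<polyline>` with points (Y-flipped): 24.5035,19.4998 25.4536,16.4643 22.8915,30.9185 20.6558,52.0943 22.5852,69.2233 32.5185,71.5373.

Run 3: The run is open, so emit a `<polyline>` with points (Y-flipped): 14.5342,45.3520 88.0222,58.7011 56.0257,32.2883 54.6771,114.0551 88.4138,103.9770 55.6687,50.5355.

Run 4: The run returns to its start, so emit a `<polygon>` with points (Y-flipped): 20.3142,56.0660 18.7323,41.5456 32.0533,35.5541 41.8679,46.3716 34.6128,59.0487.

Run 5: The run returns to its start, so emit a `<polygon>` with points (Y-flipped): 82.6141,54.8554 76.7397,36.7758 61.3602,25.6019 42.3502,25.6019 26.9707,36.7758 21.0963,54.8554 26.9707,72.9350 42.3502,84.1089 61.3602,84.1089 76.7397,72.9350.

Run 6: The run is open, so emit a `<polyline>` with points (Y-flipped): 46.6747,130.5895 10.0609,48.2884 18.9804,115.1584 14.1410,31.3167.

Run 7: The run returns to its start, so emit a `<polygon>` with points (Y-flipped): 39.7642,35.9866 15.0457,22.6651 38.9416,7.9189.

<svg xmlns="http://www.w3.org/2000/svg" width="107.4451mm" height="137.0267mm" viewBox="0 0 107.4451 137.0267">
  <polygon points="97.0527,87.2002 92.4046,107.2800 72.2477,73.6670 84.5328,99.5773 6.4049,19.3813" fill="none" stroke="#008000"/>
  <polyline points="24.5035,19.4998 25.4536,16.4643 22.8915,30.9185 20.6558,52.0943 22.5852,69.2233 32.5185,71.5373" fill="none" stroke="#008000"/>
  <polyline points="14.5342,45.3520 88.0222,58.7011 56.0257,32.2883 54.6771,114.0551 88.4138,103.9770 55.6687,50.5355" fill="none" stroke="#008000"/>
  <polygon points="20.3142,56.0660 18.7323,41.5456 32.0533,35.5541 41.8679,46.3716 34.6128,59.0487" fill="none" stroke="#008000"/>
  <polygon points="82.6141,54.8554 76.7397,36.7758 61.3602,25.6019 42.3502,25.6019 26.9707,36.7758 21.0963,54.8554 26.9707,72.9350 42.3502,84.1089 61.3602,84.1089 76.7397,72.9350" fill="none" stroke="#008000"/>
  <polyline points="46.6747,130.5895 10.0609,48.2884 18.9804,115.1584 14.1410,31.3167" fill="none" stroke="#008000"/>
  <polygon points="39.7642,35.9866 15.0457,22.6651 38.9416,7.9189" fill="none" stroke="#008000"/>
</svg>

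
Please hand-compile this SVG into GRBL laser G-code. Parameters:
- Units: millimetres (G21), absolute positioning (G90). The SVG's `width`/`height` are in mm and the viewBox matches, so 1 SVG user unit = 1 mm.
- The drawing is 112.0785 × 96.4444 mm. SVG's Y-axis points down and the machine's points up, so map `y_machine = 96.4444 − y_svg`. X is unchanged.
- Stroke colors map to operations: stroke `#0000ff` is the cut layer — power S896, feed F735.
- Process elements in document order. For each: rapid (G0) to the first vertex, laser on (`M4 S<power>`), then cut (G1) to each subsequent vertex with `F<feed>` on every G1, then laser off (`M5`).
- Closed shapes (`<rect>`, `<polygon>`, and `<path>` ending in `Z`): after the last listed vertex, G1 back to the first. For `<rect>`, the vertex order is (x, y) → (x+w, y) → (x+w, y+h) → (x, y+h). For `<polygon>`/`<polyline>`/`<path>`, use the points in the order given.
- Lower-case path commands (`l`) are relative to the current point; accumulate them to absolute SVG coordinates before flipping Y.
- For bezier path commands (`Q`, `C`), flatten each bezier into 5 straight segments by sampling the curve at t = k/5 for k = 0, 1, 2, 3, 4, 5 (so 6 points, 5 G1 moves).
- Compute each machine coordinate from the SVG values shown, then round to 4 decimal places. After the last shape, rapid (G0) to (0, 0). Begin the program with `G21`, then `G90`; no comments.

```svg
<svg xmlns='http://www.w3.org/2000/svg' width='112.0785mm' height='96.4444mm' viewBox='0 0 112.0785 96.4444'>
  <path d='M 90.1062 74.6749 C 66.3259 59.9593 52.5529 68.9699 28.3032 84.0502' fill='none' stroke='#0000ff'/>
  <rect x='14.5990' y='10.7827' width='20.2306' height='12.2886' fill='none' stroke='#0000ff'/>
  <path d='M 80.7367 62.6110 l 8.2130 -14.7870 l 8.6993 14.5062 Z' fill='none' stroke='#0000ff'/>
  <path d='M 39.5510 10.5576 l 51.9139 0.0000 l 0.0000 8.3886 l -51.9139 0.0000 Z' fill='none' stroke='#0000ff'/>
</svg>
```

1 u = 1 mm; y_m = 96.4444 − y.

[1] `<path>` cubic bezier, #0000ff→cut S896 F735: (90.1062,21.7695) → (76.8750,27.8930) → (65.0624,29.1697) → (53.6850,26.4471) → (41.7597,20.5728) → (28.3032,12.3942)

[2] `<rect>` rectangle, #0000ff→cut S896 F735: (14.5990,85.6617) → (34.8296,85.6617) → (34.8296,73.3731) → (14.5990,73.3731) → (14.5990,85.6617) (closed)

[3] `<path>` regular polygon, #0000ff→cut S896 F735: (80.7367,33.8334) → (88.9497,48.6204) → (97.6490,34.1142) → (80.7367,33.8334) (closed)

[4] `<path>` rectangle, #0000ff→cut S896 F735: (39.5510,85.8868) → (91.4649,85.8868) → (91.4649,77.4982) → (39.5510,77.4982) → (39.5510,85.8868) (closed)

G21
G90
G0 X90.1062 Y21.7695
M4 S896
G1 X76.8750 Y27.8930 F735
G1 X65.0624 Y29.1697 F735
G1 X53.6850 Y26.4471 F735
G1 X41.7597 Y20.5728 F735
G1 X28.3032 Y12.3942 F735
M5
G0 X14.5990 Y85.6617
M4 S896
G1 X34.8296 Y85.6617 F735
G1 X34.8296 Y73.3731 F735
G1 X14.5990 Y73.3731 F735
G1 X14.5990 Y85.6617 F735
M5
G0 X80.7367 Y33.8334
M4 S896
G1 X88.9497 Y48.6204 F735
G1 X97.6490 Y34.1142 F735
G1 X80.7367 Y33.8334 F735
M5
G0 X39.5510 Y85.8868
M4 S896
G1 X91.4649 Y85.8868 F735
G1 X91.4649 Y77.4982 F735
G1 X39.5510 Y77.4982 F735
G1 X39.5510 Y85.8868 F735
M5
G0 X0.0000 Y0.0000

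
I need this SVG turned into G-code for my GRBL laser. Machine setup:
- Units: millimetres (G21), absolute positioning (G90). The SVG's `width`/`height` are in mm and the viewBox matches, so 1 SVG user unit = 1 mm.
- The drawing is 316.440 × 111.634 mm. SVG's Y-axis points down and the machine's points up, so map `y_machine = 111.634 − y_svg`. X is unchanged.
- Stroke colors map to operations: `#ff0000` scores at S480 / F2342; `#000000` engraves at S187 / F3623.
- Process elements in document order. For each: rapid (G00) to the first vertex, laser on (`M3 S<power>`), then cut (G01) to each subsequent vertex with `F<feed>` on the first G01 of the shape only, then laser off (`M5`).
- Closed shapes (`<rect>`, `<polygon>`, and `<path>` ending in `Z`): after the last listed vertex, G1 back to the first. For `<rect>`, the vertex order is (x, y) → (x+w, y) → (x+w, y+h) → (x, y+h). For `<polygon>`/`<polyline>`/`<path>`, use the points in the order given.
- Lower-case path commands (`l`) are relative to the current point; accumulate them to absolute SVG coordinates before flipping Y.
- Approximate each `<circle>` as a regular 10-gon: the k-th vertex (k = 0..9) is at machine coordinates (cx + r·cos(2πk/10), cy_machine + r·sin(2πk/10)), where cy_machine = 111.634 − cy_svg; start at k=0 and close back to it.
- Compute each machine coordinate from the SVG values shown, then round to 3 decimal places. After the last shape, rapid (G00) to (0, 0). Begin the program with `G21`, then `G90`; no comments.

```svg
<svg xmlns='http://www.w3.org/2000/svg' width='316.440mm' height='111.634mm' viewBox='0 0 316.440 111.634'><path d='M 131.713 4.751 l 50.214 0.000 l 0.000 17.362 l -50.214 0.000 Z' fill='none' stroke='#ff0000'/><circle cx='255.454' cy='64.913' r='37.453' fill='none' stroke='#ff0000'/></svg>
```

G21
G90
G00 X131.713 Y106.883
M3 S480
G01 X181.927 Y106.883 F2342
G01 X181.927 Y89.521
G01 X131.713 Y89.521
G01 X131.713 Y106.883
M5
G00 X292.907 Y46.721
M3 S480
G01 X285.754 Y68.735 F2342
G01 X267.028 Y82.341
G01 X243.880 Y82.341
G01 X225.154 Y68.735
G01 X218.001 Y46.721
G01 X225.154 Y24.707
G01 X243.880 Y11.101
G01 X267.028 Y11.101
G01 X285.754 Y24.707
G01 X292.907 Y46.721
M5
G00 X0.000 Y0.000

viewBox `0 0 316.440 111.634` with mm width/height → 1 unit = 1 mm. Flip: y_m = 111.634 − y_svg.

**Shape 1** — `<path>` rectangle, stroke `#ff0000` → score (S480, F2342). Machine vertices: (131.713,106.883) → (181.927,106.883) → (181.927,89.521) → (131.713,89.521) → (131.713,106.883). Closed: final G1 returns to the first vertex.

**Shape 2** — `<circle>` circle, stroke `#ff0000` → score (S480, F2342). Machine vertices: (292.907,46.721) → (285.754,68.735) → (267.028,82.341) → (243.880,82.341) → (225.154,68.735) → (218.001,46.721) → (225.154,24.707) → (243.880,11.101) → (267.028,11.101) → (285.754,24.707) → (292.907,46.721). Closed: final G1 returns to the first vertex.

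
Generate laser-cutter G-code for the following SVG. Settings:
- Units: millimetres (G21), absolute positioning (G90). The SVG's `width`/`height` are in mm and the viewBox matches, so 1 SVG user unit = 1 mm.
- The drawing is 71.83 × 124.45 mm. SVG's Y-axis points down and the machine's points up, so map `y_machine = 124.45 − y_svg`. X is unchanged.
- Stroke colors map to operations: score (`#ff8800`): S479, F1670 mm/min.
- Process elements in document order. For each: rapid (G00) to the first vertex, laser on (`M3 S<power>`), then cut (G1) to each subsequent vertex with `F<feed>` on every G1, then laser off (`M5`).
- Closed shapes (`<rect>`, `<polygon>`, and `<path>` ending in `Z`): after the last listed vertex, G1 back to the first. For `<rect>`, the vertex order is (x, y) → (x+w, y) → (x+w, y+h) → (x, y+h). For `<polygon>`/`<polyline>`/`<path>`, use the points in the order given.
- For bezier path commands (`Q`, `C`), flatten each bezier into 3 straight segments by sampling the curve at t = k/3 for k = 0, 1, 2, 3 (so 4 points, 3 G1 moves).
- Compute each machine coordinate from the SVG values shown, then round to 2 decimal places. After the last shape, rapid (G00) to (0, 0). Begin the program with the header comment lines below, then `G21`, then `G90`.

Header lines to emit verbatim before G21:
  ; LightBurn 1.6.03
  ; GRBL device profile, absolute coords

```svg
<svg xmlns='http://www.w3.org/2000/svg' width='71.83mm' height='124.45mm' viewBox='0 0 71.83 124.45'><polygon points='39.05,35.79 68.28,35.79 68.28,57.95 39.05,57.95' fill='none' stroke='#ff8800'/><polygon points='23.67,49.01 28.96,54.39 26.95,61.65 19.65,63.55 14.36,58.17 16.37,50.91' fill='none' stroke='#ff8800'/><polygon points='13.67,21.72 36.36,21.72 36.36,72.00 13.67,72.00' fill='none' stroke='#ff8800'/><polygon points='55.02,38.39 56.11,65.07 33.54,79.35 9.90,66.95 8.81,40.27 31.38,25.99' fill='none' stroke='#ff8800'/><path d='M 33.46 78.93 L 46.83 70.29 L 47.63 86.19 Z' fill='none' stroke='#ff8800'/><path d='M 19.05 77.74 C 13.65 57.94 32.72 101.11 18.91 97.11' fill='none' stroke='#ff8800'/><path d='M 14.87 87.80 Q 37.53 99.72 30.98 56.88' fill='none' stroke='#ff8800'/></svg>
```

; LightBurn 1.6.03
; GRBL device profile, absolute coords
G21
G90
G00 X39.05 Y88.66
M3 S479
G1 X68.28 Y88.66 F1670
G1 X68.28 Y66.50 F1670
G1 X39.05 Y66.50 F1670
G1 X39.05 Y88.66 F1670
M5
G00 X23.67 Y75.44
M3 S479
G1 X28.96 Y70.06 F1670
G1 X26.95 Y62.80 F1670
G1 X19.65 Y60.90 F1670
G1 X14.36 Y66.28 F1670
G1 X16.37 Y73.54 F1670
G1 X23.67 Y75.44 F1670
M5
G00 X13.67 Y102.73
M3 S479
G1 X36.36 Y102.73 F1670
G1 X36.36 Y52.45 F1670
G1 X13.67 Y52.45 F1670
G1 X13.67 Y102.73 F1670
M5
G00 X55.02 Y86.06
M3 S479
G1 X56.11 Y59.38 F1670
G1 X33.54 Y45.10 F1670
G1 X9.90 Y57.50 F1670
G1 X8.81 Y84.18 F1670
G1 X31.38 Y98.46 F1670
G1 X55.02 Y86.06 F1670
M5
G00 X33.46 Y45.52
M3 S479
G1 X46.83 Y54.16 F1670
G1 X47.63 Y38.26 F1670
G1 X33.46 Y45.52 F1670
M5
G00 X19.05 Y46.71
M3 S479
G1 X19.68 Y49.60 F1670
G1 X23.88 Y34.98 F1670
G1 X18.91 Y27.34 F1670
M5
G00 X14.87 Y36.65
M3 S479
G1 X26.73 Y34.79 F1670
G1 X32.10 Y45.09 F1670
G1 X30.98 Y67.57 F1670
M5
G00 X0.00 Y0.00

1 u = 1 mm; y_m = 124.45 − y.

[1] `<polygon>` rectangle, #ff8800→score S479 F1670: (39.05,88.66) → (68.28,88.66) → (68.28,66.50) → (39.05,66.50) → (39.05,88.66) (closed)

[2] `<polygon>` regular polygon, #ff8800→score S479 F1670: (23.67,75.44) → (28.96,70.06) → (26.95,62.80) → (19.65,60.90) → (14.36,66.28) → (16.37,73.54) → (23.67,75.44) (closed)

[3] `<polygon>` rectangle, #ff8800→score S479 F1670: (13.67,102.73) → (36.36,102.73) → (36.36,52.45) → (13.67,52.45) → (13.67,102.73) (closed)

[4] `<polygon>` regular polygon, #ff8800→score S479 F1670: (55.02,86.06) → (56.11,59.38) → (33.54,45.10) → (9.90,57.50) → (8.81,84.18) → (31.38,98.46) → (55.02,86.06) (closed)

[5] `<path>` regular polygon, #ff8800→score S479 F1670: (33.46,45.52) → (46.83,54.16) → (47.63,38.26) → (33.46,45.52) (closed)

[6] `<path>` cubic bezier, #ff8800→score S479 F1670: (19.05,46.71) → (19.68,49.60) → (23.88,34.98) → (18.91,27.34)

[7] `<path>` quadratic bezier, #ff8800→score S479 F1670: (14.87,36.65) → (26.73,34.79) → (32.10,45.09) → (30.98,67.57)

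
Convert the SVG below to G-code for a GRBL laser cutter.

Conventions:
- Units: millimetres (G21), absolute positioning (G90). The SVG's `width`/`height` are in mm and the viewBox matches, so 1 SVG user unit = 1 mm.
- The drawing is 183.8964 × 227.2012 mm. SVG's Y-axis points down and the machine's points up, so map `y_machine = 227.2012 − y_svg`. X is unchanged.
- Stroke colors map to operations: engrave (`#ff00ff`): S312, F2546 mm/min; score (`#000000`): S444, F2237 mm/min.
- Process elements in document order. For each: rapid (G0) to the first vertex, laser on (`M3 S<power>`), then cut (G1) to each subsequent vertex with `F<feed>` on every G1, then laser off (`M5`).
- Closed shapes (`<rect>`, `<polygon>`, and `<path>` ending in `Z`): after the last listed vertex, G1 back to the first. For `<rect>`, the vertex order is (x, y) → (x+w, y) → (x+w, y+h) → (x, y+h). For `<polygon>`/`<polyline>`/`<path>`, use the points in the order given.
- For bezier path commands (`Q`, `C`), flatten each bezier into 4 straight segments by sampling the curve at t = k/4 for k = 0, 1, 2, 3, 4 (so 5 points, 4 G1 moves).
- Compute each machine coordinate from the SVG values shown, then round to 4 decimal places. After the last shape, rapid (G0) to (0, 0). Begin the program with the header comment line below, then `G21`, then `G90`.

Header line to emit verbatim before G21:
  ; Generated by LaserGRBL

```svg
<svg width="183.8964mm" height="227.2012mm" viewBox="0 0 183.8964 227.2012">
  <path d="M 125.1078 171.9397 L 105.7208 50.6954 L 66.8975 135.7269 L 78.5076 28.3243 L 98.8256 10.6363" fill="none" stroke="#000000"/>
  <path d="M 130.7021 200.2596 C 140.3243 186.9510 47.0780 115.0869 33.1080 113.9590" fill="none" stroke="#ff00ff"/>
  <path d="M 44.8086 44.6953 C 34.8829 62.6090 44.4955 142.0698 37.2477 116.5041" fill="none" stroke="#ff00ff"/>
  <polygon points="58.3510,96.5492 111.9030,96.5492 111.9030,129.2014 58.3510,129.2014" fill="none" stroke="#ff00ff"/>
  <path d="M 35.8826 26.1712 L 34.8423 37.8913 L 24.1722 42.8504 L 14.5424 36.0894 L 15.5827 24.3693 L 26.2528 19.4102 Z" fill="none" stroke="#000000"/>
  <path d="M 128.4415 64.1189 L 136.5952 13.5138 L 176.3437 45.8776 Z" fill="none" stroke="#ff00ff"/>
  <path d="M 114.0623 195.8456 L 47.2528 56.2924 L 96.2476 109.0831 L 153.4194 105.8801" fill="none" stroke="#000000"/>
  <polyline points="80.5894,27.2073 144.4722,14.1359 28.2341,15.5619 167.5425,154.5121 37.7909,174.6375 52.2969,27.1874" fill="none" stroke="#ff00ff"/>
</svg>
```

; Generated by LaserGRBL
G21
G90
G0 X125.1078 Y55.2615
M3 S444
G1 X105.7208 Y176.5058 F2237
G1 X66.8975 Y91.4743 F2237
G1 X78.5076 Y198.8769 F2237
G1 X98.8256 Y216.5649 F2237
M5
G0 X130.7021 Y26.9416
M3 S312
G1 X121.4769 Y45.8820 F2546
G1 X90.7521 Y74.6597 F2546
G1 X55.6038 Y101.1534 F2546
G1 X33.1080 Y113.2422 F2546
M5
G0 X44.8086 Y182.5059
M3 S312
G1 X40.4590 Y160.1333 F2546
G1 X40.0239 Y130.2967 F2546
G1 X40.0910 Y108.6126 F2546
G1 X37.2477 Y110.6971 F2546
M5
G0 X58.3510 Y130.6520
M3 S312
G1 X111.9030 Y130.6520 F2546
G1 X111.9030 Y97.9998 F2546
G1 X58.3510 Y97.9998 F2546
G1 X58.3510 Y130.6520 F2546
M5
G0 X35.8826 Y201.0300
M3 S444
G1 X34.8423 Y189.3099 F2237
G1 X24.1722 Y184.3508 F2237
G1 X14.5424 Y191.1118 F2237
G1 X15.5827 Y202.8319 F2237
G1 X26.2528 Y207.7910 F2237
G1 X35.8826 Y201.0300 F2237
M5
G0 X128.4415 Y163.0823
M3 S312
G1 X136.5952 Y213.6874 F2546
G1 X176.3437 Y181.3236 F2546
G1 X128.4415 Y163.0823 F2546
M5
G0 X114.0623 Y31.3556
M3 S444
G1 X47.2528 Y170.9088 F2237
G1 X96.2476 Y118.1181 F2237
G1 X153.4194 Y121.3211 F2237
M5
G0 X80.5894 Y199.9939
M3 S312
G1 X144.4722 Y213.0653 F2546
G1 X28.2341 Y211.6393 F2546
G1 X167.5425 Y72.6891 F2546
G1 X37.7909 Y52.5637 F2546
G1 X52.2969 Y200.0138 F2546
M5
G0 X0.0000 Y0.0000

Since the viewBox matches the mm dimensions, user units are millimetres directly. The only transform is the Y-flip y_m = 227.2012 − y_svg.

Shape 1 is a open polyline drawn with `<path>`. Its stroke #000000 means score at S444, F2237. After flipping Y the toolpath is (125.1078,55.2615) → (105.7208,176.5058) → (66.8975,91.4743) → (78.5076,198.8769) → (98.8256,216.5649).

Shape 2 is a cubic bezier drawn with `<path>`. Its stroke #ff00ff means engrave at S312, F2546. After flipping Y the toolpath is (130.7021,26.9416) → (121.4769,45.8820) → (90.7521,74.6597) → (55.6038,101.1534) → (33.1080,113.2422).

Shape 3 is a cubic bezier drawn with `<path>`. Its stroke #ff00ff means engrave at S312, F2546. After flipping Y the toolpath is (44.8086,182.5059) → (40.4590,160.1333) → (40.0239,130.2967) → (40.0910,108.6126) → (37.2477,110.6971).

Shape 4 is a rectangle drawn with `<polygon>`. Its stroke #ff00ff means engrave at S312, F2546. After flipping Y the toolpath is (58.3510,130.6520) → (111.9030,130.6520) → (111.9030,97.9998) → (58.3510,97.9998) → (58.3510,130.6520), returning to the start.

Shape 5 is a regular polygon drawn with `<path>`. Its stroke #000000 means score at S444, F2237. After flipping Y the toolpath is (35.8826,201.0300) → (34.8423,189.3099) → (24.1722,184.3508) → (14.5424,191.1118) → (15.5827,202.8319) → (26.2528,207.7910) → (35.8826,201.0300), returning to the start.

Shape 6 is a regular polygon drawn with `<path>`. Its stroke #ff00ff means engrave at S312, F2546. After flipping Y the toolpath is (128.4415,163.0823) → (136.5952,213.6874) → (176.3437,181.3236) → (128.4415,163.0823), returning to the start.

Shape 7 is a open polyline drawn with `<path>`. Its stroke #000000 means score at S444, F2237. After flipping Y the toolpath is (114.0623,31.3556) → (47.2528,170.9088) → (96.2476,118.1181) → (153.4194,121.3211).

Shape 8 is a open polyline drawn with `<polyline>`. Its stroke #ff00ff means engrave at S312, F2546. After flipping Y the toolpath is (80.5894,199.9939) → (144.4722,213.0653) → (28.2341,211.6393) → (167.5425,72.6891) → (37.7909,52.5637) → (52.2969,200.0138).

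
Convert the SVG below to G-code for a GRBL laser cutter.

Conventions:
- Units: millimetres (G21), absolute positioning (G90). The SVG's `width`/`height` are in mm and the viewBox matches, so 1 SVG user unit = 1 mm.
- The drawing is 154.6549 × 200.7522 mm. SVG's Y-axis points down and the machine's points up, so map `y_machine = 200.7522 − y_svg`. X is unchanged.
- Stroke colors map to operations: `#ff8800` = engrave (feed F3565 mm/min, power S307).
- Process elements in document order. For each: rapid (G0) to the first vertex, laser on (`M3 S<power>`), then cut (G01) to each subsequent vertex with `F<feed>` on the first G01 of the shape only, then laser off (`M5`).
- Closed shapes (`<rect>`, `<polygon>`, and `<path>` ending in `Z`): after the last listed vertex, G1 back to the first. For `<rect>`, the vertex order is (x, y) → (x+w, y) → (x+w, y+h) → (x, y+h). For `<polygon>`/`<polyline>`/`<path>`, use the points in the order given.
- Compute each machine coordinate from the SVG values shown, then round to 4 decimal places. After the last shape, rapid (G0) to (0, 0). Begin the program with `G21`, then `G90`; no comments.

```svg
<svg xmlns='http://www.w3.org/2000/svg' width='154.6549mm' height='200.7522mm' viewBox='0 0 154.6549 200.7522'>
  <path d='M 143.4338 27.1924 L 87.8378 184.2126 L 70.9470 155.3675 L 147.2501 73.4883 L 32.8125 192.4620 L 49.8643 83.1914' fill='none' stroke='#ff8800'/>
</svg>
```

viewBox `0 0 154.6549 200.7522` with mm width/height → 1 unit = 1 mm. Flip: y_m = 200.7522 − y_svg.

**Shape 1** — `<path>` open polyline, stroke `#ff8800` → engrave (S307, F3565). Machine vertices: (143.4338,173.5598) → (87.8378,16.5396) → (70.9470,45.3847) → (147.2501,127.2639) → (32.8125,8.2902) → (49.8643,117.5608). Open path.

G21
G90
G0 X143.4338 Y173.5598
M3 S307
G01 X87.8378 Y16.5396 F3565
G01 X70.9470 Y45.3847
G01 X147.2501 Y127.2639
G01 X32.8125 Y8.2902
G01 X49.8643 Y117.5608
M5
G0 X0.0000 Y0.0000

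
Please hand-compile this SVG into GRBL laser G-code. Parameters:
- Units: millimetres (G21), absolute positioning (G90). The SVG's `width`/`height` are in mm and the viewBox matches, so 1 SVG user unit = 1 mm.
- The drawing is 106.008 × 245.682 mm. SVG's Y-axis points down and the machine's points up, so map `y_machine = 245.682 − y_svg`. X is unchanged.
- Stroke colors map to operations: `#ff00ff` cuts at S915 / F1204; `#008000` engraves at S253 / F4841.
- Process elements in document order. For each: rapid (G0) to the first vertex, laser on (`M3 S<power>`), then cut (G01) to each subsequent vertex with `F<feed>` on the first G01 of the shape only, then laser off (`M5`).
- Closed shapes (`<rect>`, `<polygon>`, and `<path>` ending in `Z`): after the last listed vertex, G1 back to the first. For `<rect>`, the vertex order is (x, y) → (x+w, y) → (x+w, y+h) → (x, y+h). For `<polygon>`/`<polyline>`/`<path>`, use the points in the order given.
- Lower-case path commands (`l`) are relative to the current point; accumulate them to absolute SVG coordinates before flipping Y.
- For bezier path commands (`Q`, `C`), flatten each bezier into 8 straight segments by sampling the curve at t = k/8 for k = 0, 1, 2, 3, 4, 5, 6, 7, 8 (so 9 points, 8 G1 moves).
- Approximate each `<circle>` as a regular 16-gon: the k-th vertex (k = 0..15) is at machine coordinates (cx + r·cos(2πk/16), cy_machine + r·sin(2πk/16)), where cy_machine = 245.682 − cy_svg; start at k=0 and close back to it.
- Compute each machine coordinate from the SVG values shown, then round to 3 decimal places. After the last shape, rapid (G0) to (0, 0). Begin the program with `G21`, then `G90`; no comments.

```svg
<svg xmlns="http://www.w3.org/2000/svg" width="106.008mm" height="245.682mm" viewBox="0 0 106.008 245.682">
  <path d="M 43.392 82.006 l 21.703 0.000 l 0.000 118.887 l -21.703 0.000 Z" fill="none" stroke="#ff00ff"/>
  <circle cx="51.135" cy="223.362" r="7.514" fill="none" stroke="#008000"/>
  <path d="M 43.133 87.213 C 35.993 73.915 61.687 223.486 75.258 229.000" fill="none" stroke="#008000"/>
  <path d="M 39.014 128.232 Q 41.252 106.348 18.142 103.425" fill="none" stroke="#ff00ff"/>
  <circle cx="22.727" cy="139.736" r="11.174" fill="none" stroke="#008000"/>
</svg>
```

1 u = 1 mm; y_m = 245.682 − y.

[1] `<path>` rectangle, #ff00ff→cut S915 F1204: (43.392,163.676) → (65.095,163.676) → (65.095,44.789) → (43.392,44.789) → (43.392,163.676) (closed)

[2] `<circle>` circle, #008000→engrave S253 F4841: (58.649,22.320) → (58.077,25.195) → (56.448,27.633) → (54.010,29.262) → (51.135,29.834) → (48.260,29.262) → (45.822,27.633) → (44.193,25.195) → (43.621,22.320) → (44.193,19.445) → (45.822,17.007) → (48.260,15.378) → (51.135,14.806) → (54.010,15.378) → (56.448,17.007) → (58.077,19.445) → (58.649,22.320) (closed)

[3] `<path>` cubic bezier, #008000→engrave S253 F4841: (43.133,158.469) → (41.907,156.421) → (43.232,142.700) → (46.582,120.904) → (51.429,94.630) → (57.247,67.474) → (63.509,43.032) → (69.688,24.903) → (75.258,16.682)

[4] `<path>` quadratic bezier, #ff00ff→cut S915 F1204: (39.014,117.450) → (39.177,122.625) → (38.549,127.207) → (37.128,131.197) → (34.915,134.594) → (31.910,137.398) → (28.113,139.610) → (23.523,141.230) → (18.142,142.257)

[5] `<circle>` circle, #008000→engrave S253 F4841: (33.901,105.946) → (33.050,110.222) → (30.628,113.847) → (27.003,116.269) → (22.727,117.120) → (18.451,116.269) → (14.826,113.847) → (12.404,110.222) → (11.553,105.946) → (12.404,101.670) → (14.826,98.045) → (18.451,95.623) → (22.727,94.772) → (27.003,95.623) → (30.628,98.045) → (33.050,101.670) → (33.901,105.946) (closed)

G21
G90
G0 X43.392 Y163.676
M3 S915
G01 X65.095 Y163.676 F1204
G01 X65.095 Y44.789
G01 X43.392 Y44.789
G01 X43.392 Y163.676
M5
G0 X58.649 Y22.320
M3 S253
G01 X58.077 Y25.195 F4841
G01 X56.448 Y27.633
G01 X54.010 Y29.262
G01 X51.135 Y29.834
G01 X48.260 Y29.262
G01 X45.822 Y27.633
G01 X44.193 Y25.195
G01 X43.621 Y22.320
G01 X44.193 Y19.445
G01 X45.822 Y17.007
G01 X48.260 Y15.378
G01 X51.135 Y14.806
G01 X54.010 Y15.378
G01 X56.448 Y17.007
G01 X58.077 Y19.445
G01 X58.649 Y22.320
M5
G0 X43.133 Y158.469
M3 S253
G01 X41.907 Y156.421 F4841
G01 X43.232 Y142.700
G01 X46.582 Y120.904
G01 X51.429 Y94.630
G01 X57.247 Y67.474
G01 X63.509 Y43.032
G01 X69.688 Y24.903
G01 X75.258 Y16.682
M5
G0 X39.014 Y117.450
M3 S915
G01 X39.177 Y122.625 F1204
G01 X38.549 Y127.207
G01 X37.128 Y131.197
G01 X34.915 Y134.594
G01 X31.910 Y137.398
G01 X28.113 Y139.610
G01 X23.523 Y141.230
G01 X18.142 Y142.257
M5
G0 X33.901 Y105.946
M3 S253
G01 X33.050 Y110.222 F4841
G01 X30.628 Y113.847
G01 X27.003 Y116.269
G01 X22.727 Y117.120
G01 X18.451 Y116.269
G01 X14.826 Y113.847
G01 X12.404 Y110.222
G01 X11.553 Y105.946
G01 X12.404 Y101.670
G01 X14.826 Y98.045
G01 X18.451 Y95.623
G01 X22.727 Y94.772
G01 X27.003 Y95.623
G01 X30.628 Y98.045
G01 X33.050 Y101.670
G01 X33.901 Y105.946
M5
G0 X0.000 Y0.000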